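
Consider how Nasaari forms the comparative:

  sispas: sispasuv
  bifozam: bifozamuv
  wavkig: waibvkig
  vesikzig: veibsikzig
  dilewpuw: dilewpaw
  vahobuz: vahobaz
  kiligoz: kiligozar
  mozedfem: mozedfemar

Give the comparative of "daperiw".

daibperiw

"daperiw" has last vowel 'i'. The stems whose last vowel is 'i' (wavkig → waibvkig, vesikzig → veibsikzig) insert -ib- after the first vowel.
The other patterns: stems whose last vowel is 'a' add -uv; stems whose last vowel is 'u' change the last vowel to 'a'; stems whose last vowel is 'e' or 'o' add -ar.
So daperiw → daibperiw.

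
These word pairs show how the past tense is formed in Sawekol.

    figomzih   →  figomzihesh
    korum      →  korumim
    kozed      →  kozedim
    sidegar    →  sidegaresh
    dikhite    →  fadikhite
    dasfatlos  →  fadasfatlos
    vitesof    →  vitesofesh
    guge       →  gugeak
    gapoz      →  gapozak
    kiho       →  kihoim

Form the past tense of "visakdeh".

visakdehesh

guge and dikhite both end in -e yet inflect differently (gugeak, fadikhite), so the final letter is not what conditions the rule; the first letter is.
"visakdeh" begins with v-. The one such stem in the data (vitesof → vitesofesh) adds -esh, so the same rule applies.
So visakdeh → visakdehesh.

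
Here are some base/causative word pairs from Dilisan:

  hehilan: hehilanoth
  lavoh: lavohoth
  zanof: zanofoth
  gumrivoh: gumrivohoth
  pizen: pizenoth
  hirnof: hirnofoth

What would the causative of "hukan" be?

Every pair shown (hehilan → hehilanoth, lavoh → lavohoth, zanof → zanofoth, …) follows the same rule: add -oth.
So hukan → hukanoth.

hukanoth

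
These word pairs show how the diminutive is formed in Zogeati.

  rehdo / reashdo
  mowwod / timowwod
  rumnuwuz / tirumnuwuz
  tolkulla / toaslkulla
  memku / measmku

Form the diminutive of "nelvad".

memku and rumnuwuz both have last vowel 'u' yet inflect differently (measmku, tirumnuwuz), so the last vowel is not what conditions the rule; whether the stem ends in a vowel or a consonant is.
"nelvad" ends in a consonant. The stems ending in a consonant (rumnuwuz → tirumnuwuz, mowwod → timowwod) add the prefix ti-.
The other pattern: stems ending in a vowel insert -as- after the first vowel.
So nelvad → tinelvad.

tinelvad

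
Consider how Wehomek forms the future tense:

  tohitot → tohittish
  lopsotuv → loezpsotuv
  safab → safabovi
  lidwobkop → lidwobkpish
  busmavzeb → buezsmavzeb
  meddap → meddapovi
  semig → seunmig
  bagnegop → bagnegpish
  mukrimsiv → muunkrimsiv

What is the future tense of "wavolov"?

wavolvish

lopsotuv and mukrimsiv both end in -v yet inflect differently (loezpsotuv, muunkrimsiv), so the final letter is not what conditions the rule; the last vowel is.
"wavolov" has last vowel 'o'. The stems whose last vowel is 'o' (lidwobkop → lidwobkpish, bagnegop → bagnegpish, tohitot → tohittish) delete the last vowel and add -ish.
So wavolov → wavolvish.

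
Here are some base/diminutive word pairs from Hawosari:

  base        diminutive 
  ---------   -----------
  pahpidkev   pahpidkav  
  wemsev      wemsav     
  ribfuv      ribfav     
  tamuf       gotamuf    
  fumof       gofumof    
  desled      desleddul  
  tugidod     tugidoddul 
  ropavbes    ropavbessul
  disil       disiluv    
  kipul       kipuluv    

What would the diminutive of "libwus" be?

ribfuv and tamuf both have last vowel 'u' yet inflect differently (ribfav, gotamuf), so the last vowel is not what conditions the rule; the final letter is.
"libwus" ends in -s. The one such stem in the data (ropavbes → ropavbessul) doubles the final consonant and adds -ul (as do desled, tugidod), so the same rule applies.
So libwus → libwussul.

libwussul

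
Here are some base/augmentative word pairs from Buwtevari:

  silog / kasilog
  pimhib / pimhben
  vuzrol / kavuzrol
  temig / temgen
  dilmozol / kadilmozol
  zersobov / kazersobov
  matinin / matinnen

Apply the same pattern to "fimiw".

silog and temig both end in -g yet inflect differently (kasilog, temgen), so the final letter is not what conditions the rule; the last vowel is.
"fimiw" has last vowel 'i'. The stems whose last vowel is 'i' (matinin → matinnen, temig → temgen, pimhib → pimhben) delete the last vowel and add -en.
So fimiw → fimwen.

fimwen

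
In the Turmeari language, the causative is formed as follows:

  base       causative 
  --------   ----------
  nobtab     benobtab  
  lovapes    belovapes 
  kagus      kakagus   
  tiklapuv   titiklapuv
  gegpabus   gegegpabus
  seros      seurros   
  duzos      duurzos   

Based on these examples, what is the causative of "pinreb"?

bepinreb

lovapes and kagus both end in -s yet inflect differently (belovapes, kakagus), so the final letter is not what conditions the rule; the last vowel is.
"pinreb" has last vowel 'e'. The one such stem in the data (lovapes → belovapes) adds the prefix be-, so the same rule applies.
So pinreb → bepinreb.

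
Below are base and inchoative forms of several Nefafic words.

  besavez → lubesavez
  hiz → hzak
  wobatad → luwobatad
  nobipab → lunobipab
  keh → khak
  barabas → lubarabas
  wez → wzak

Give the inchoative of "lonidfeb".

lulonidfeb

besavez and hiz both end in -z yet inflect differently (lubesavez, hzak), so the final letter is not what conditions the rule; the number of vowels is.
"lonidfeb" has 3 vowels. The stems with 3 vowels (barabas → lubarabas, wobatad → luwobatad, besavez → lubesavez) add the prefix lu-.
So lonidfeb → lulonidfeb.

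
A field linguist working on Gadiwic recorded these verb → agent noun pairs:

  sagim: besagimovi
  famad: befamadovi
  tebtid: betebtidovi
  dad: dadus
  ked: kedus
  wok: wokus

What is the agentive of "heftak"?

famad and dad both end in -d yet inflect differently (befamadovi, dadus), so the final letter is not what conditions the rule; the number of vowels is.
"heftak" has 2 vowels. The stems with 2 vowels (sagim → besagimovi, famad → befamadovi, tebtid → betebtidovi) add be- … -ovi around the stem.
So heftak → beheftakovi.

beheftakovi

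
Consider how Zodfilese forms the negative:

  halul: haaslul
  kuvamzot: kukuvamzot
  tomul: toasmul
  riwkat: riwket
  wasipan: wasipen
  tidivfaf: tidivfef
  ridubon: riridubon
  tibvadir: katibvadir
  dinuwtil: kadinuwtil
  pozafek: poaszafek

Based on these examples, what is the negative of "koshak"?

"koshak" has last vowel 'a'. The stems whose last vowel is 'a' (riwkat → riwket, wasipan → wasipen, tidivfaf → tidivfef) change the last vowel to 'e'.
So koshak → koshek.

koshek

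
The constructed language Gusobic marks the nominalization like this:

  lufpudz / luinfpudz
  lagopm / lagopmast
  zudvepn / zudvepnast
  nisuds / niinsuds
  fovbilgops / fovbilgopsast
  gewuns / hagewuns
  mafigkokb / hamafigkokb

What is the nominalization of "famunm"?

"famunm" has second-to-last letter 'n'. The one such stem in the data (gewuns → hagewuns) adds the prefix ha-, so the same rule applies.
So famunm → hafamunm.

hafamunm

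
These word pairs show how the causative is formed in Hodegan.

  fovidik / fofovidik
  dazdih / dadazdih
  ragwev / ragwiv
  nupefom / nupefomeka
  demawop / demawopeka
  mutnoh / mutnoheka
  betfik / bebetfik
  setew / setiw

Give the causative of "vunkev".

dazdih and mutnoh both end in -h yet inflect differently (dadazdih, mutnoheka), so the final letter is not what conditions the rule; the last vowel is.
"vunkev" has last vowel 'e'. The stems whose last vowel is 'e' (setew → setiw, ragwev → ragwiv) change the last vowel to 'i'.
The other patterns: stems whose last vowel is 'i' repeat the first consonant+vowel as a prefix; stems whose last vowel is 'o' add -eka.
So vunkev → vunkiv.

vunkiv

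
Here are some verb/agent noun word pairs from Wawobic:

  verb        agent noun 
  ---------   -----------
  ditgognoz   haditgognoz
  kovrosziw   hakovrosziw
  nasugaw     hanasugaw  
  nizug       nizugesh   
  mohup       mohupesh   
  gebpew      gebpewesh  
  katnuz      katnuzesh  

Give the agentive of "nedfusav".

hanedfusav

kovrosziw and gebpew both end in -w yet inflect differently (hakovrosziw, gebpewesh), so the final letter is not what conditions the rule; the number of vowels is.
"nedfusav" has 3 vowels. The stems with 3 vowels (ditgognoz → haditgognoz, kovrosziw → hakovrosziw, nasugaw → hanasugaw) add the prefix ha-.
So nedfusav → hanedfusav.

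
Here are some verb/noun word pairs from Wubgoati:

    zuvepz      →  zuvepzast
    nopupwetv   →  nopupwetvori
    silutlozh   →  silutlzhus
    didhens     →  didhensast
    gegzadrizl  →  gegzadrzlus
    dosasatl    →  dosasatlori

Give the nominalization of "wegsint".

"wegsint" has second-to-last letter 'n'. The one such stem in the data (didhens → didhensast) adds -ast, so the same rule applies.
The other patterns: stems whose second-to-last letter is 't' add -ori; stems whose second-to-last letter is 'z' delete the last vowel and add -us.
So wegsint → wegsintast.

wegsintast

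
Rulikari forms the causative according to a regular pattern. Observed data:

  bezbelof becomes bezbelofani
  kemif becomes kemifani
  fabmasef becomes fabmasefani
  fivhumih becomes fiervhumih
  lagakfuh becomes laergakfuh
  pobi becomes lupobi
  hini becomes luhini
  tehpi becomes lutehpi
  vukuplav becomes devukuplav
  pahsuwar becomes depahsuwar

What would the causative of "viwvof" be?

viwvofani

kemif and fivhumih both have last vowel 'i' yet inflect differently (kemifani, fiervhumih), so the last vowel is not what conditions the rule; the final letter is.
"viwvof" ends in -f. The stems ending in -f (bezbelof → bezbelofani, kemif → kemifani, fabmasef → fabmasefani) add -ani.
So viwvof → viwvofani.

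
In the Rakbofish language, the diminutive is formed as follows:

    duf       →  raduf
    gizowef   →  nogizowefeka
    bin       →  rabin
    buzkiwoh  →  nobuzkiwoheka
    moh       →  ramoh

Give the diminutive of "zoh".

"zoh" has 1 vowel. The stems with 1 vowel (moh → ramoh, duf → raduf, bin → rabin) add the prefix ra-.
The other pattern: stems with 3 vowels add no- … -eka around the stem.
So zoh → razoh.

razoh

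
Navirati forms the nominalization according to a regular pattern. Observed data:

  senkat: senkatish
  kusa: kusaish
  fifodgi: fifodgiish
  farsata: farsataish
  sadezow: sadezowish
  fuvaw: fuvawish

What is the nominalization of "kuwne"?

kuwneish

Every pair shown (senkat → senkatish, kusa → kusaish, fifodgi → fifodgiish, …) follows the same rule: add -ish.
So kuwne → kuwneish.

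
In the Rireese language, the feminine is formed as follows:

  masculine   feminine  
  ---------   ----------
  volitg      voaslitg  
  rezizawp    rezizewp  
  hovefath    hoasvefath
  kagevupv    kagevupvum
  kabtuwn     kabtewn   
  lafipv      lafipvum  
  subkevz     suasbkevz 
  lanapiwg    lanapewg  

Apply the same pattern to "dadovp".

daasdovp

"dadovp" has second-to-last letter 'v'. The one such stem in the data (subkevz → suasbkevz) inserts -as- after the first vowel (as do hovefath, volitg), so the same rule applies.
So dadovp → daasdovp.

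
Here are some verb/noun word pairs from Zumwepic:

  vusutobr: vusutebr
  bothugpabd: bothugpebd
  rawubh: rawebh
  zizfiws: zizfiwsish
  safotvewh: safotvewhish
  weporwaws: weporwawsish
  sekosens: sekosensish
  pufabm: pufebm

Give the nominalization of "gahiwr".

rawubh and safotvewh both end in -h yet inflect differently (rawebh, safotvewhish), so the final letter is not what conditions the rule; the second-to-last letter is.
"gahiwr" has second-to-last letter 'w'. The stems whose second-to-last letter is 'w' (safotvewh → safotvewhish, zizfiws → zizfiwsish, weporwaws → weporwawsish) add -ish.
The other pattern: stems whose second-to-last letter is 'b' change the last vowel to 'e'.
So gahiwr → gahiwrish.

gahiwrish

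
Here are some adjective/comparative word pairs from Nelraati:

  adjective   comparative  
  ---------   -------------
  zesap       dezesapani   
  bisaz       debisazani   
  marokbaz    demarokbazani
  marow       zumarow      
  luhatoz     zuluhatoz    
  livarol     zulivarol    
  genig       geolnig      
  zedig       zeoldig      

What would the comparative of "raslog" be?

bisaz and luhatoz both end in -z yet inflect differently (debisazani, zuluhatoz), so the final letter is not what conditions the rule; the last vowel is.
"raslog" has last vowel 'o'. The stems whose last vowel is 'o' (marow → zumarow, luhatoz → zuluhatoz, livarol → zulivarol) add the prefix zu-.
The other patterns: stems whose last vowel is 'a' add de- … -ani around the stem; stems whose last vowel is 'i' insert -ol- after the first vowel.
So raslog → zuraslog.

zuraslog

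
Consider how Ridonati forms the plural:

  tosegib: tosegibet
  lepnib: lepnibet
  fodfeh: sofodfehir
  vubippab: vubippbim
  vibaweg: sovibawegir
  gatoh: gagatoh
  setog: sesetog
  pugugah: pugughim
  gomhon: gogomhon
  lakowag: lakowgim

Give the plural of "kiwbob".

"kiwbob" has last vowel 'o'. The stems whose last vowel is 'o' (setog → sesetog, gomhon → gogomhon, gatoh → gagatoh) repeat the first consonant+vowel as a prefix.
The other patterns: stems whose last vowel is 'a' delete the last vowel and add -im; stems whose last vowel is 'e' add so- … -ir around the stem; stems whose last vowel is 'i' add -et.
So kiwbob → kikiwbob.

kikiwbob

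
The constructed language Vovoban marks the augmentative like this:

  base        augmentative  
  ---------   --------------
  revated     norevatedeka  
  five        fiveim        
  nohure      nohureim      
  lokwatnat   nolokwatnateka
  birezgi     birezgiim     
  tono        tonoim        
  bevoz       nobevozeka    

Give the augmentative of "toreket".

notoreketeka

"toreket" ends in a consonant. The stems ending in a consonant (lokwatnat → nolokwatnateka, bevoz → nobevozeka, revated → norevatedeka) add no- … -eka around the stem.
So toreket → notoreketeka.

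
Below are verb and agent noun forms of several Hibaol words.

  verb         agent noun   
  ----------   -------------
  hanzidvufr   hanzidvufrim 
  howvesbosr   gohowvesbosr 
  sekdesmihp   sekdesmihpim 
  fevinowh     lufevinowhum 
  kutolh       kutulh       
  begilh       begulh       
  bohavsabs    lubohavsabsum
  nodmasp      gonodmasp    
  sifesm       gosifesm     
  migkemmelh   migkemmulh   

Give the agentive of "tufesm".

gotufesm

"tufesm" has second-to-last letter 's'. The stems whose second-to-last letter is 's' (howvesbosr → gohowvesbosr, sifesm → gosifesm, nodmasp → gonodmasp) add the prefix go-.
So tufesm → gotufesm.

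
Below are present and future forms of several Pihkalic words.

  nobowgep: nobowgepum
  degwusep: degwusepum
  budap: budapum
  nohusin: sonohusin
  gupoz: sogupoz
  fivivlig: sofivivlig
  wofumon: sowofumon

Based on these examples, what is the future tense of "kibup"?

"kibup" ends in -p. The stems ending in -p (nobowgep → nobowgepum, degwusep → degwusepum, budap → budapum) add -um.
So kibup → kibupum.

kibupum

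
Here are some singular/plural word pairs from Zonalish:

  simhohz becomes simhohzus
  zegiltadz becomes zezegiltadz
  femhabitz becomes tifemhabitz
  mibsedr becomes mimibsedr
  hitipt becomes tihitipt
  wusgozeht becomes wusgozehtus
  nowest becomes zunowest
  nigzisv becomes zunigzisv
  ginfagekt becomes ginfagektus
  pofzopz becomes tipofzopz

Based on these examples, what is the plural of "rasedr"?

simhohz and zegiltadz both end in -z yet inflect differently (simhohzus, zezegiltadz), so the final letter is not what conditions the rule; the second-to-last letter is.
"rasedr" has second-to-last letter 'd'. The stems whose second-to-last letter is 'd' (mibsedr → mimibsedr, zegiltadz → zezegiltadz) repeat the first consonant+vowel as a prefix.
The other patterns: stems whose second-to-last letter is 'h' or 'k' add -us; stems whose second-to-last letter is 's' add the prefix zu-; stems whose second-to-last letter is 'p' or 't' add the prefix ti-.
So rasedr → rarasedr.

rarasedr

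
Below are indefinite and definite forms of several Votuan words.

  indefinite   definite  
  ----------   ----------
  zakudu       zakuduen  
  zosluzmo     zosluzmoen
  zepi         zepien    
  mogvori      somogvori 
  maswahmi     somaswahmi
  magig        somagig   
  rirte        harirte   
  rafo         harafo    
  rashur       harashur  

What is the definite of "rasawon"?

harasawon

"rasawon" begins with r-. The stems beginning with r- (rirte → harirte, rafo → harafo, rashur → harashur) add the prefix ha-.
So rasawon → harasawon.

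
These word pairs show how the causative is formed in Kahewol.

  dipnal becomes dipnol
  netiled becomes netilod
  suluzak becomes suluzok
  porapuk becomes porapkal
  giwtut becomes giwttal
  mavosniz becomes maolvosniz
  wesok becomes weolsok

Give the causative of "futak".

"futak" has last vowel 'a'. The stems whose last vowel is 'a' (dipnal → dipnol, suluzak → suluzok) change the last vowel to 'o'.
The other patterns: stems whose last vowel is 'u' delete the last vowel and add -al; stems whose last vowel is 'i' or 'o' insert -ol- after the first vowel.
So futak → futok.

futok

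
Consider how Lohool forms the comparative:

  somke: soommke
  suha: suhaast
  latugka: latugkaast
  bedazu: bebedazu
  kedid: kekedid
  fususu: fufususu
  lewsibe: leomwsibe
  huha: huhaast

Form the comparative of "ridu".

suha and somke both begin with s- yet inflect differently (suhaast, soommke), so the first letter is not what conditions the rule; the final letter is.
"ridu" ends in -u. The stems ending in -u (bedazu → bebedazu, fususu → fufususu) repeat the first consonant+vowel as a prefix.
So ridu → riridu.

riridu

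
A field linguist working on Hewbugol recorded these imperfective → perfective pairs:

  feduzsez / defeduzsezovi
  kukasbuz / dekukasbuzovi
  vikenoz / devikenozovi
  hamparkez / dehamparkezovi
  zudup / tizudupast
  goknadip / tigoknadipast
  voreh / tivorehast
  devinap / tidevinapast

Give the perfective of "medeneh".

kukasbuz and zudup both have last vowel 'u' yet inflect differently (dekukasbuzovi, tizudupast), so the last vowel is not what conditions the rule; the final letter is.
"medeneh" ends in -h. The one such stem in the data (voreh → tivorehast) adds ti- … -ast around the stem, so the same rule applies.
The other pattern: stems ending in -z add de- … -ovi around the stem.
So medeneh → timedenehast.

timedenehast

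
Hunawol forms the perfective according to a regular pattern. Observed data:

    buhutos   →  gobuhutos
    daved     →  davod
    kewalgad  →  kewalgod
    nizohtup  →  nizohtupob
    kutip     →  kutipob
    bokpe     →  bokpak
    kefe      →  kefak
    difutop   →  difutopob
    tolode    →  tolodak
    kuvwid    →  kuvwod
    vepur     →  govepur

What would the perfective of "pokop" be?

kutip and kuvwid both have last vowel 'i' yet inflect differently (kutipob, kuvwod), so the last vowel is not what conditions the rule; the final letter is.
"pokop" ends in -p. The stems ending in -p (kutip → kutipob, nizohtup → nizohtupob, difutop → difutopob) add -ob.
So pokop → pokopob.

pokopob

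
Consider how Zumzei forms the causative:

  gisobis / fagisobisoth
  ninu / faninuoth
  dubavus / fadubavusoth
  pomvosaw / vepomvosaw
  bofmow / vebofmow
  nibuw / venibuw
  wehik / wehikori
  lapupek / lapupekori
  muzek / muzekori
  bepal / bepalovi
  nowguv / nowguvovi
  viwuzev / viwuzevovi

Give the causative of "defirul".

ninu and nibuw both have last vowel 'u' yet inflect differently (faninuoth, venibuw), so the last vowel is not what conditions the rule; the final letter is.
"defirul" ends in -l. The one such stem in the data (bepal → bepalovi) adds -ovi, so the same rule applies.
The other patterns: stems ending in -s or -u add fa- … -oth around the stem; stems ending in -w add the prefix ve-; stems ending in -k add -ori.
So defirul → defirulovi.

defirulovi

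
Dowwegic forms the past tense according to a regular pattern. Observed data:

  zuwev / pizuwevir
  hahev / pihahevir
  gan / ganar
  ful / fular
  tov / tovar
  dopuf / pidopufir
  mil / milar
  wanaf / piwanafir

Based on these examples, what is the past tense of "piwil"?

"piwil" has 2 vowels. The stems with 2 vowels (dopuf → pidopufir, hahev → pihahevir, zuwev → pizuwevir) add pi- … -ir around the stem.
The other pattern: stems with 1 vowel add -ar.
So piwil → pipiwilir.

pipiwilir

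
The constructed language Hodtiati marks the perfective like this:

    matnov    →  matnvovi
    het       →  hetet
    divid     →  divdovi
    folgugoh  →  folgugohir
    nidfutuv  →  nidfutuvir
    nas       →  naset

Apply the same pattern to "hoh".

hohet

"hoh" has 1 vowel. The stems with 1 vowel (het → hetet, nas → naset) add -et.
So hoh → hohet.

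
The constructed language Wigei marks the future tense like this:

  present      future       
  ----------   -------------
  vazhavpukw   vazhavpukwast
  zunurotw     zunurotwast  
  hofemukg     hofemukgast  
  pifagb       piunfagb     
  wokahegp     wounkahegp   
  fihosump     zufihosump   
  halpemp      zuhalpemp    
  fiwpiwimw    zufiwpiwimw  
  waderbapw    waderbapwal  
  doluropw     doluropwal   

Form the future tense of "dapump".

"dapump" has second-to-last letter 'm'. The stems whose second-to-last letter is 'm' (fihosump → zufihosump, halpemp → zuhalpemp, fiwpiwimw → zufiwpiwimw) add the prefix zu-.
So dapump → zudapump.

zudapump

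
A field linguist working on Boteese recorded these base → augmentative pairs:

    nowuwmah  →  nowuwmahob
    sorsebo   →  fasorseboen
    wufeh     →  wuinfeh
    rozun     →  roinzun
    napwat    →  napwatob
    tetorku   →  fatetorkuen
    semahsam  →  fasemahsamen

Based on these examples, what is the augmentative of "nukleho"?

nuklehoob

wufeh and nowuwmah both end in -h yet inflect differently (wuinfeh, nowuwmahob), so the final letter is not what conditions the rule; the first letter is.
"nukleho" begins with n-. The stems beginning with n- (nowuwmah → nowuwmahob, napwat → napwatob) add -ob.
So nukleho → nuklehoob.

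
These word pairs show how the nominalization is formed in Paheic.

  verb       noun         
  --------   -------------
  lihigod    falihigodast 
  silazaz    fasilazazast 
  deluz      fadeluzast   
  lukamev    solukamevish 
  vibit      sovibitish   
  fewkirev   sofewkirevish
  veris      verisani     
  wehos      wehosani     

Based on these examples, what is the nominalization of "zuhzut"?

vibit and veris both have last vowel 'i' yet inflect differently (sovibitish, verisani), so the last vowel is not what conditions the rule; the final letter is.
"zuhzut" ends in -t. The one such stem in the data (vibit → sovibitish) adds so- … -ish around the stem, so the same rule applies.
The other patterns: stems ending in -d or -z add fa- … -ast around the stem; stems ending in -s add -ani.
So zuhzut → sozuhzutish.

sozuhzutish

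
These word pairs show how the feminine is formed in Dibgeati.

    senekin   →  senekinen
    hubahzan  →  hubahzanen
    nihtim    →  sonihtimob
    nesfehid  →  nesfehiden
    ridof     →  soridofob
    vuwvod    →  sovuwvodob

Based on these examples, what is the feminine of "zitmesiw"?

zitmesiwen

"zitmesiw" has 3 vowels. The stems with 3 vowels (senekin → senekinen, hubahzan → hubahzanen, nesfehid → nesfehiden) add -en.
The other pattern: stems with 2 vowels add so- … -ob around the stem.
So zitmesiw → zitmesiwen.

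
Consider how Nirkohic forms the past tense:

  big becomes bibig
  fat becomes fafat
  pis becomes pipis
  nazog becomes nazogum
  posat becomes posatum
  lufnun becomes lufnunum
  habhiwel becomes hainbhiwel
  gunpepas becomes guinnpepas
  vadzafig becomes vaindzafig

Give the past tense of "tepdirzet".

big and nazog both end in -g yet inflect differently (bibig, nazogum), so the final letter is not what conditions the rule; the number of vowels is.
"tepdirzet" has 3 vowels. The stems with 3 vowels (habhiwel → hainbhiwel, gunpepas → guinnpepas, vadzafig → vaindzafig) insert -in- after the first vowel.
The other patterns: stems with 1 vowel repeat the first consonant+vowel as a prefix; stems with 2 vowels add -um.
So tepdirzet → teinpdirzet.

teinpdirzet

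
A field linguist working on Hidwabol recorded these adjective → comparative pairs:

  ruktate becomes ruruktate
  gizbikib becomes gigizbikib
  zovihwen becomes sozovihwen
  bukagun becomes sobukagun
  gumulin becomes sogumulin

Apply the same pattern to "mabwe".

mamabwe

zovihwen and ruktate both have last vowel 'e' yet inflect differently (sozovihwen, ruruktate), so the last vowel is not what conditions the rule; the final letter is.
"mabwe" ends in -e. The one such stem in the data (ruktate → ruruktate) repeats the first consonant+vowel as a prefix (as does gizbikib), so the same rule applies.
The other pattern: stems ending in -n add the prefix so-.
So mabwe → mamabwe.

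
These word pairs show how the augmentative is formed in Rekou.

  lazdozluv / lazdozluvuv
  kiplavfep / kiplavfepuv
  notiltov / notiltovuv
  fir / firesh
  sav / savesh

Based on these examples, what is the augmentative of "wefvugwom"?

"wefvugwom" has 3 vowels. The stems with 3 vowels (lazdozluv → lazdozluvuv, kiplavfep → kiplavfepuv, notiltov → notiltovuv) add -uv.
So wefvugwom → wefvugwomuv.

wefvugwomuv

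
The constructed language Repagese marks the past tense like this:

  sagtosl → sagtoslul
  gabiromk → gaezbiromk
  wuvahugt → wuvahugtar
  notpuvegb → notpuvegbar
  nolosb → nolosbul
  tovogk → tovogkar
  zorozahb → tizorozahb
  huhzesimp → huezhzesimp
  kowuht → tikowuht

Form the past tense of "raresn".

nolosb and zorozahb both end in -b yet inflect differently (nolosbul, tizorozahb), so the final letter is not what conditions the rule; the second-to-last letter is.
"raresn" has second-to-last letter 's'. The stems whose second-to-last letter is 's' (nolosb → nolosbul, sagtosl → sagtoslul) add -ul.
The other patterns: stems whose second-to-last letter is 'h' add the prefix ti-; stems whose second-to-last letter is 'g' add -ar; stems whose second-to-last letter is 'm' insert -ez- after the first vowel.
So raresn → raresnul.

raresnul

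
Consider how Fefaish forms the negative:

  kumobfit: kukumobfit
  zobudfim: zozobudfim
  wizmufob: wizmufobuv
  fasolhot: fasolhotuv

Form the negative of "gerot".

kumobfit and fasolhot both end in -t yet inflect differently (kukumobfit, fasolhotuv), so the final letter is not what conditions the rule; the last vowel is.
"gerot" has last vowel 'o'. The stems whose last vowel is 'o' (wizmufob → wizmufobuv, fasolhot → fasolhotuv) add -uv.
So gerot → gerotuv.

gerotuv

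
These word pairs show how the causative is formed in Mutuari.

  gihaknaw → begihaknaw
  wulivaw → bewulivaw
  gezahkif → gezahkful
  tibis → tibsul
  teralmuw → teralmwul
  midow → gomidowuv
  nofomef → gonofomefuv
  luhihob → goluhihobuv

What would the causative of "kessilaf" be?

"kessilaf" has last vowel 'a'. The stems whose last vowel is 'a' (gihaknaw → begihaknaw, wulivaw → bewulivaw) add the prefix be-.
The other patterns: stems whose last vowel is 'i' or 'u' delete the last vowel and add -ul; stems whose last vowel is 'e' or 'o' add go- … -uv around the stem.
So kessilaf → bekessilaf.

bekessilaf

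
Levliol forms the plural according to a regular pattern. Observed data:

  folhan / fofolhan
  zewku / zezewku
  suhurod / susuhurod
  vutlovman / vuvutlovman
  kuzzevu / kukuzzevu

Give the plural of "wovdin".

wowovdin

Every pair shown (folhan → fofolhan, zewku → zezewku, suhurod → susuhurod, …) follows the same rule: repeat the first consonant+vowel as a prefix.
So wovdin → wowovdin.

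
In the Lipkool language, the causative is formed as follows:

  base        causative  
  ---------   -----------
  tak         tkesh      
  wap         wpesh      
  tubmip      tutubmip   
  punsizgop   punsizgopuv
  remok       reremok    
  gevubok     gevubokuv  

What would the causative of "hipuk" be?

tak and remok both end in -k yet inflect differently (tkesh, reremok), so the final letter is not what conditions the rule; the number of vowels is.
"hipuk" has 2 vowels. The stems with 2 vowels (remok → reremok, tubmip → tutubmip) repeat the first consonant+vowel as a prefix.
So hipuk → hihipuk.

hihipuk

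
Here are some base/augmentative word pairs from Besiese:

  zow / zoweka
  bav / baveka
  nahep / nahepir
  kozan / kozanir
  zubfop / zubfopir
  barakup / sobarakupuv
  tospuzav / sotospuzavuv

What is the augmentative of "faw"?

nahep and barakup both end in -p yet inflect differently (nahepir, sobarakupuv), so the final letter is not what conditions the rule; the number of vowels is.
"faw" has 1 vowel. The stems with 1 vowel (zow → zoweka, bav → baveka) add -eka.
The other patterns: stems with 2 vowels add -ir; stems with 3 vowels add so- … -uv around the stem.
So faw → faweka.

faweka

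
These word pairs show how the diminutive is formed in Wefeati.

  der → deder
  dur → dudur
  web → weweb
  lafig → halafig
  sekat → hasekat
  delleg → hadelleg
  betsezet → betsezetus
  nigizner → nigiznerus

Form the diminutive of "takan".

"takan" has 2 vowels. The stems with 2 vowels (lafig → halafig, sekat → hasekat, delleg → hadelleg) add the prefix ha-.
The other patterns: stems with 1 vowel repeat the first consonant+vowel as a prefix; stems with 3 vowels add -us.
So takan → hatakan.

hatakan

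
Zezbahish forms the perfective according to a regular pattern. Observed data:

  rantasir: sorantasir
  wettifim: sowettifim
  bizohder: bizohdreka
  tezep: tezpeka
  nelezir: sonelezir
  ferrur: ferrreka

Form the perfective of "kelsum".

kelsmeka

bizohder and rantasir both end in -r yet inflect differently (bizohdreka, sorantasir), so the final letter is not what conditions the rule; the last vowel is.
"kelsum" has last vowel 'u'. The one such stem in the data (ferrur → ferrreka) deletes the last vowel and adds -eka (as do bizohder, tezep), so the same rule applies.
So kelsum → kelsmeka.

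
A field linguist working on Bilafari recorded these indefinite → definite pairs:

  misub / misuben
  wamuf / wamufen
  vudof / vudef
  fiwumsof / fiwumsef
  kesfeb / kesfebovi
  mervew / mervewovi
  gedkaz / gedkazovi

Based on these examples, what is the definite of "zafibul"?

wamuf and vudof both end in -f yet inflect differently (wamufen, vudef), so the final letter is not what conditions the rule; the last vowel is.
"zafibul" has last vowel 'u'. The stems whose last vowel is 'u' (misub → misuben, wamuf → wamufen) add -en.
The other patterns: stems whose last vowel is 'o' change the last vowel to 'e'; stems whose last vowel is 'a' or 'e' add -ovi.
So zafibul → zafibulen.

zafibulen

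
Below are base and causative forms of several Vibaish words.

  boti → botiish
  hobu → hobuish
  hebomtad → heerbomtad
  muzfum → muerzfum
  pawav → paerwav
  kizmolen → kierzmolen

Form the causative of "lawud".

laerwud

hobu and muzfum both have last vowel 'u' yet inflect differently (hobuish, muerzfum), so the last vowel is not what conditions the rule; whether the stem ends in a vowel or a consonant is.
"lawud" ends in a consonant. The stems ending in a consonant (hebomtad → heerbomtad, muzfum → muerzfum, pawav → paerwav) insert -er- after the first vowel.
The other pattern: stems ending in a vowel add -ish.
So lawud → laerwud.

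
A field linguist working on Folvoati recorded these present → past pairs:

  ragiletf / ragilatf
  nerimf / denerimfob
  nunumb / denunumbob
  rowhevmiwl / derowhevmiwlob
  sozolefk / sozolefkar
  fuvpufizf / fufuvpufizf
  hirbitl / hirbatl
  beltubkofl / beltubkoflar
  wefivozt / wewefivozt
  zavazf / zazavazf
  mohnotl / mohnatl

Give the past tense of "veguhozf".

veveguhozf

"veguhozf" has second-to-last letter 'z'. The stems whose second-to-last letter is 'z' (zavazf → zazavazf, fuvpufizf → fufuvpufizf, wefivozt → wewefivozt) repeat the first consonant+vowel as a prefix.
The other patterns: stems whose second-to-last letter is 'f' add -ar; stems whose second-to-last letter is 't' change the last vowel to 'a'; stems whose second-to-last letter is 'm' or 'w' add de- … -ob around the stem.
So veguhozf → veveguhozf.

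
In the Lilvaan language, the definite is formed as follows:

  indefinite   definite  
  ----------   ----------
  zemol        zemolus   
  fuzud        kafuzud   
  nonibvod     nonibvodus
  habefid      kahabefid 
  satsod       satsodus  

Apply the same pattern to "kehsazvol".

satsod and fuzud both end in -d yet inflect differently (satsodus, kafuzud), so the final letter is not what conditions the rule; the last vowel is.
"kehsazvol" has last vowel 'o'. The stems whose last vowel is 'o' (satsod → satsodus, zemol → zemolus, nonibvod → nonibvodus) add -us.
The other pattern: stems whose last vowel is 'i' or 'u' add the prefix ka-.
So kehsazvol → kehsazvolus.

kehsazvolus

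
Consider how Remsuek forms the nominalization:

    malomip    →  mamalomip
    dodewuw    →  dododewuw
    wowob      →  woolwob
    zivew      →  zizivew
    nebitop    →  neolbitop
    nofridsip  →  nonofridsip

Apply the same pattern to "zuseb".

zuzuseb

nebitop and nofridsip both end in -p yet inflect differently (neolbitop, nonofridsip), so the final letter is not what conditions the rule; the last vowel is.
"zuseb" has last vowel 'e'. The one such stem in the data (zivew → zizivew) repeats the first consonant+vowel as a prefix (as do nofridsip, malomip), so the same rule applies.
So zuseb → zuzuseb.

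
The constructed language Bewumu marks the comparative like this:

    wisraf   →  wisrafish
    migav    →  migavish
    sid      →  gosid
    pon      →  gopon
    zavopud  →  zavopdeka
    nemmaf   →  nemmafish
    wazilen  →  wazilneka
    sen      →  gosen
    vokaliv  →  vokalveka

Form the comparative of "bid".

"bid" has 1 vowel. The stems with 1 vowel (sid → gosid, pon → gopon, sen → gosen) add the prefix go-.
So bid → gobid.

gobid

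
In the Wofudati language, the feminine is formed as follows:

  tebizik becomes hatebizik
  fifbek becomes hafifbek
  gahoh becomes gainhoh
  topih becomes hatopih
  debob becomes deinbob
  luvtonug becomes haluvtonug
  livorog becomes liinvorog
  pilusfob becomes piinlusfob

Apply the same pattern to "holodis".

haholodis

livorog and luvtonug both end in -g yet inflect differently (liinvorog, haluvtonug), so the final letter is not what conditions the rule; the last vowel is.
"holodis" has last vowel 'i'. The stems whose last vowel is 'i' (tebizik → hatebizik, topih → hatopih) add the prefix ha-.
The other pattern: stems whose last vowel is 'o' insert -in- after the first vowel.
So holodis → haholodis.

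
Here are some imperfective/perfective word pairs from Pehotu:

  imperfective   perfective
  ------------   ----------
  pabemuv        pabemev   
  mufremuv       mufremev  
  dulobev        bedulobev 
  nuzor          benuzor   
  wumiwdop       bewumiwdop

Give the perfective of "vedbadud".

"vedbadud" has last vowel 'u'. The stems whose last vowel is 'u' (pabemuv → pabemev, mufremuv → mufremev) change the last vowel to 'e'.
So vedbadud → vedbaded.

vedbaded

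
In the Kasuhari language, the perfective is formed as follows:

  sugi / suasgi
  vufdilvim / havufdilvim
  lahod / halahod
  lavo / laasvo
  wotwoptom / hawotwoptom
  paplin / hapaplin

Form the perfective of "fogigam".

hafogigam

paplin and sugi both have last vowel 'i' yet inflect differently (hapaplin, suasgi), so the last vowel is not what conditions the rule; whether the stem ends in a vowel or a consonant is.
"fogigam" ends in a consonant. The stems ending in a consonant (paplin → hapaplin, lahod → halahod, vufdilvim → havufdilvim) add the prefix ha-.
The other pattern: stems ending in a vowel insert -as- after the first vowel.
So fogigam → hafogigam.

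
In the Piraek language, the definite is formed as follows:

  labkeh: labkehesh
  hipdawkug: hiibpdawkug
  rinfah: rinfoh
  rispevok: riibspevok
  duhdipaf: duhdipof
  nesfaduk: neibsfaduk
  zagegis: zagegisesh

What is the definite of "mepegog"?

meibpegog

rinfah and labkeh both end in -h yet inflect differently (rinfoh, labkehesh), so the final letter is not what conditions the rule; the last vowel is.
"mepegog" has last vowel 'o'. The one such stem in the data (rispevok → riibspevok) inserts -ib- after the first vowel (as do nesfaduk, hipdawkug), so the same rule applies.
The other patterns: stems whose last vowel is 'a' change the last vowel to 'o'; stems whose last vowel is 'e' or 'i' add -esh.
So mepegog → meibpegog.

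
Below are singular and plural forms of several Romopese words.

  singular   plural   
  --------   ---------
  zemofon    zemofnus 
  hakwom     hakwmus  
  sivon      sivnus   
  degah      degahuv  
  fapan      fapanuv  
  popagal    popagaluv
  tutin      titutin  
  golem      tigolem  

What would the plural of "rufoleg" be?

"rufoleg" has last vowel 'e'. The one such stem in the data (golem → tigolem) adds the prefix ti-, so the same rule applies.
So rufoleg → tirufoleg.

tirufoleg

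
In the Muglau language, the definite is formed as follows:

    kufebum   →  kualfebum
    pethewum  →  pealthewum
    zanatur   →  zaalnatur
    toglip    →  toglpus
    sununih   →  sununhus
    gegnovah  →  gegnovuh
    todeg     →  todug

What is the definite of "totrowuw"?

sununih and gegnovah both end in -h yet inflect differently (sununhus, gegnovuh), so the final letter is not what conditions the rule; the last vowel is.
"totrowuw" has last vowel 'u'. The stems whose last vowel is 'u' (kufebum → kualfebum, pethewum → pealthewum, zanatur → zaalnatur) insert -al- after the first vowel.
The other patterns: stems whose last vowel is 'i' delete the last vowel and add -us; stems whose last vowel is 'a' or 'e' change the last vowel to 'u'.
So totrowuw → toaltrowuw.

toaltrowuw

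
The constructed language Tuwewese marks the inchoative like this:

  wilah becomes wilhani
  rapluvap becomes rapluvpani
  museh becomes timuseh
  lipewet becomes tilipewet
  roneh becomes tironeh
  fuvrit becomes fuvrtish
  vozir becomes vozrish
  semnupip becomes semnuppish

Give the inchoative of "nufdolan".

"nufdolan" has last vowel 'a'. The stems whose last vowel is 'a' (wilah → wilhani, rapluvap → rapluvpani) delete the last vowel and add -ani.
The other patterns: stems whose last vowel is 'e' add the prefix ti-; stems whose last vowel is 'i' delete the last vowel and add -ish.
So nufdolan → nufdolnani.

nufdolnani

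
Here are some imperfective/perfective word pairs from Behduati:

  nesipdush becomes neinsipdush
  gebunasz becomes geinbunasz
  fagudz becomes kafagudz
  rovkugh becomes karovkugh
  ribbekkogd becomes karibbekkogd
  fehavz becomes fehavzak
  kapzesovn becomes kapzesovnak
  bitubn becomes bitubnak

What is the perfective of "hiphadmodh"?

kahiphadmodh

fehavz and gebunasz both end in -z yet inflect differently (fehavzak, geinbunasz), so the final letter is not what conditions the rule; the second-to-last letter is.
"hiphadmodh" has second-to-last letter 'd'. The one such stem in the data (fagudz → kafagudz) adds the prefix ka-, so the same rule applies.
The other patterns: stems whose second-to-last letter is 'b' or 'v' add -ak; stems whose second-to-last letter is 's' insert -in- after the first vowel.
So hiphadmodh → kahiphadmodh.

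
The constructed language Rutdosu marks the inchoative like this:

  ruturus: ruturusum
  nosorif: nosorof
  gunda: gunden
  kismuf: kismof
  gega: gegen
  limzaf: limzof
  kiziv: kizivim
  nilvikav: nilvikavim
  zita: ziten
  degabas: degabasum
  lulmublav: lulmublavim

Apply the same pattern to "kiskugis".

limzaf and nilvikav both have last vowel 'a' yet inflect differently (limzof, nilvikavim), so the last vowel is not what conditions the rule; the final letter is.
"kiskugis" ends in -s. The stems ending in -s (ruturus → ruturusum, degabas → degabasum) add -um.
So kiskugis → kiskugisum.

kiskugisum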